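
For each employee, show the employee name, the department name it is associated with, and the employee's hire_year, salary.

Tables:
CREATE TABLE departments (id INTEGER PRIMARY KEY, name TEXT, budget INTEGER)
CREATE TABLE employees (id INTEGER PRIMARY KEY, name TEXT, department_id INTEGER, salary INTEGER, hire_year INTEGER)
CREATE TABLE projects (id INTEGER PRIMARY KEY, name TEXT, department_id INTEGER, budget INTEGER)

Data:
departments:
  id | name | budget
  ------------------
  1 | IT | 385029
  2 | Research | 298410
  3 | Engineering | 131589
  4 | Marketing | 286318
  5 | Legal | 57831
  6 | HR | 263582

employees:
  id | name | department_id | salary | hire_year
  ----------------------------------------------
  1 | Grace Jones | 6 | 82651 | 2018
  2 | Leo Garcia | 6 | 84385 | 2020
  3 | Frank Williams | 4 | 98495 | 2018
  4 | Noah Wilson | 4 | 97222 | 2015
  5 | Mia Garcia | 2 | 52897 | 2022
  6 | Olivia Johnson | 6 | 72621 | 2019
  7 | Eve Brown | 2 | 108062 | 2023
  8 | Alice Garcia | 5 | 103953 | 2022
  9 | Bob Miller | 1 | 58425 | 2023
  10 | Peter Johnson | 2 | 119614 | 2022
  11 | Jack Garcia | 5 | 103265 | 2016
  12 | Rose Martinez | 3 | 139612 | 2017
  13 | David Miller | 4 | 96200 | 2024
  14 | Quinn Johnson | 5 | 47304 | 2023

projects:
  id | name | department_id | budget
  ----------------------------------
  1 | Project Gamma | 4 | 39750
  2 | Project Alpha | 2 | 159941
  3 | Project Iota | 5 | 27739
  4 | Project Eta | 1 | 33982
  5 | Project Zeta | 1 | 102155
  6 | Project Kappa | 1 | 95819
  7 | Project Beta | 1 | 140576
SELECT c.name, p.name AS department, c.hire_year, c.salary FROM employees c JOIN departments p ON c.department_id = p.id

Execution result:
name | department | hire_year | salary
Grace Jones | HR | 2018 | 82651
Leo Garcia | HR | 2020 | 84385
Frank Williams | Marketing | 2018 | 98495
Noah Wilson | Marketing | 2015 | 97222
Mia Garcia | Research | 2022 | 52897
Olivia Johnson | HR | 2019 | 72621
Eve Brown | Research | 2023 | 108062
Alice Garcia | Legal | 2022 | 103953
Bob Miller | IT | 2023 | 58425
Peter Johnson | Research | 2022 | 119614
Jack Garcia | Legal | 2016 | 103265
Rose Martinez | Engineering | 2017 | 139612
David Miller | Marketing | 2024 | 96200
Quinn Johnson | Legal | 2023 | 47304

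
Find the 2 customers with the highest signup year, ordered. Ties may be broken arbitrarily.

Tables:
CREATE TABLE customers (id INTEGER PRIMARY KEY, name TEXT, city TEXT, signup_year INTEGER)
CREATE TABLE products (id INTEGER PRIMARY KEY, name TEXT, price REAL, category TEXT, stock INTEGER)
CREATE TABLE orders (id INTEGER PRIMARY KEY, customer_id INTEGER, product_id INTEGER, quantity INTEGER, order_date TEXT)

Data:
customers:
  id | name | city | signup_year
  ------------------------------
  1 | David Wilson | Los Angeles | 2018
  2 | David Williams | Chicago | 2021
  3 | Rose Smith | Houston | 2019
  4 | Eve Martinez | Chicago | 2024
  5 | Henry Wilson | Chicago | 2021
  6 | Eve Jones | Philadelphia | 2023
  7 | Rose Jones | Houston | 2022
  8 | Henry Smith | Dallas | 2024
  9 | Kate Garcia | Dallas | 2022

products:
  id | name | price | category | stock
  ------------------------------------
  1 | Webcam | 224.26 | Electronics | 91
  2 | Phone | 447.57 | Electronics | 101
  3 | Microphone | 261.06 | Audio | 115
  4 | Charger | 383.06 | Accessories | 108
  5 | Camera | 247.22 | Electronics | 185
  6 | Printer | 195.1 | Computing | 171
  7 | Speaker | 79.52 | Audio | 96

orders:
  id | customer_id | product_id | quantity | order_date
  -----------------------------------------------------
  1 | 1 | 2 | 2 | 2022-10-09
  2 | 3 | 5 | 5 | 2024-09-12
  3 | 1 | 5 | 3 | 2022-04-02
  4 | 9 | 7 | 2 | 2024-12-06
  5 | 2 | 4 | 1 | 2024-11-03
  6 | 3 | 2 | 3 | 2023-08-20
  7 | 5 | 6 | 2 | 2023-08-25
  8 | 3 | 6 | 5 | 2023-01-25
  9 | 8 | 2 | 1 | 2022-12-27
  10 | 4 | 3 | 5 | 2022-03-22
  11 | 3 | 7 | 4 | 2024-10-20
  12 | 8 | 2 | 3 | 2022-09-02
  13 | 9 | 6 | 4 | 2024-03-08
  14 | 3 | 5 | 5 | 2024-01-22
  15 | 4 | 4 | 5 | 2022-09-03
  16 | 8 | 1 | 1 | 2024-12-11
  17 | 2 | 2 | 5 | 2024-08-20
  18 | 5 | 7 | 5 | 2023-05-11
SELECT name, signup_year FROM customers ORDER BY signup_year DESC LIMIT 2

Execution result:
name | signup_year
Eve Martinez | 2024
Henry Smith | 2024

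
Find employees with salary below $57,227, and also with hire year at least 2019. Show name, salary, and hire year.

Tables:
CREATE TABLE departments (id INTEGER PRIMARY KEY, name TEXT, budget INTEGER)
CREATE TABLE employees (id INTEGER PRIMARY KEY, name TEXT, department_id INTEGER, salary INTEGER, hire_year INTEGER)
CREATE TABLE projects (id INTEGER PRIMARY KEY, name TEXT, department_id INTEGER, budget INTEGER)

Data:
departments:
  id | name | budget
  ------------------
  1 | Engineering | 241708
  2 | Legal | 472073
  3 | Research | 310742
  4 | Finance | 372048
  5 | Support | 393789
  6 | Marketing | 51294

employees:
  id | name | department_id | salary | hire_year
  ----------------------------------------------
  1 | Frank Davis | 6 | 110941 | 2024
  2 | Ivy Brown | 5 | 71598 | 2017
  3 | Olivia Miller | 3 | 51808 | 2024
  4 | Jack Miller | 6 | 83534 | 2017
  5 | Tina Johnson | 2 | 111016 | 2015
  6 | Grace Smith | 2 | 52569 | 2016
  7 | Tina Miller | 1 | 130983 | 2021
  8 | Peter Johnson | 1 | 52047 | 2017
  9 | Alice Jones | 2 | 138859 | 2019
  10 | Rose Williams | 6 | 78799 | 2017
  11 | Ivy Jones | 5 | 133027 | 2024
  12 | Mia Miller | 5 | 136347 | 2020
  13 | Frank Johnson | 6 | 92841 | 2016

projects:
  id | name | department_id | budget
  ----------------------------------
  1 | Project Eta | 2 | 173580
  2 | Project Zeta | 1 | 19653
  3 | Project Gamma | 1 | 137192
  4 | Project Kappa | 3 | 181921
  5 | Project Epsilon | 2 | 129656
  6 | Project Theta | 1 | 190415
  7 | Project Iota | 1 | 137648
SELECT name, salary, hire_year FROM employees WHERE salary < 57227 AND hire_year >= 2019

Execution result:
name | salary | hire_year
Olivia Miller | 51808 | 2024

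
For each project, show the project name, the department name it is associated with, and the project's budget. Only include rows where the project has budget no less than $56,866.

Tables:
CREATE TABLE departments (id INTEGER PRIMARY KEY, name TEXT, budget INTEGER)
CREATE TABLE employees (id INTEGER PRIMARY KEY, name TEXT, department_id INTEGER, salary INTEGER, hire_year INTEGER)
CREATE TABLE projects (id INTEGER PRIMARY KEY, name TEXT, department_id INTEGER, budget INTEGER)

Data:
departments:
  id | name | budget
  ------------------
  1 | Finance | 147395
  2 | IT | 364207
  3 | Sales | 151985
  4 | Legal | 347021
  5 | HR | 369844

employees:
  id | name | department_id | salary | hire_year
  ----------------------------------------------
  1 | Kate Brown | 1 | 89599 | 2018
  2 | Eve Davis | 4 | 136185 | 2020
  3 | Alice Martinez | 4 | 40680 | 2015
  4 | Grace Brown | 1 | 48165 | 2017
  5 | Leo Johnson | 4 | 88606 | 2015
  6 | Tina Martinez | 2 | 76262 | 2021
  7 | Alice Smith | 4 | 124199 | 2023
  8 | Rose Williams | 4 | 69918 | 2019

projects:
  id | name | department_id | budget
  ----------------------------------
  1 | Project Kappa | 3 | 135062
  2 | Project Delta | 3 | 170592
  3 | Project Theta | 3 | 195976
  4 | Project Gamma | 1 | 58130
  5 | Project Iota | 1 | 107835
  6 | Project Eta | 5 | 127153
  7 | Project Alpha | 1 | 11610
SELECT c.name, p.name AS department, c.budget FROM projects c JOIN departments p ON c.department_id = p.id WHERE c.budget >= 56866

Execution result:
name | department | budget
Project Kappa | Sales | 135062
Project Delta | Sales | 170592
Project Theta | Sales | 195976
Project Gamma | Finance | 58130
Project Iota | Finance | 107835
Project Eta | HR | 127153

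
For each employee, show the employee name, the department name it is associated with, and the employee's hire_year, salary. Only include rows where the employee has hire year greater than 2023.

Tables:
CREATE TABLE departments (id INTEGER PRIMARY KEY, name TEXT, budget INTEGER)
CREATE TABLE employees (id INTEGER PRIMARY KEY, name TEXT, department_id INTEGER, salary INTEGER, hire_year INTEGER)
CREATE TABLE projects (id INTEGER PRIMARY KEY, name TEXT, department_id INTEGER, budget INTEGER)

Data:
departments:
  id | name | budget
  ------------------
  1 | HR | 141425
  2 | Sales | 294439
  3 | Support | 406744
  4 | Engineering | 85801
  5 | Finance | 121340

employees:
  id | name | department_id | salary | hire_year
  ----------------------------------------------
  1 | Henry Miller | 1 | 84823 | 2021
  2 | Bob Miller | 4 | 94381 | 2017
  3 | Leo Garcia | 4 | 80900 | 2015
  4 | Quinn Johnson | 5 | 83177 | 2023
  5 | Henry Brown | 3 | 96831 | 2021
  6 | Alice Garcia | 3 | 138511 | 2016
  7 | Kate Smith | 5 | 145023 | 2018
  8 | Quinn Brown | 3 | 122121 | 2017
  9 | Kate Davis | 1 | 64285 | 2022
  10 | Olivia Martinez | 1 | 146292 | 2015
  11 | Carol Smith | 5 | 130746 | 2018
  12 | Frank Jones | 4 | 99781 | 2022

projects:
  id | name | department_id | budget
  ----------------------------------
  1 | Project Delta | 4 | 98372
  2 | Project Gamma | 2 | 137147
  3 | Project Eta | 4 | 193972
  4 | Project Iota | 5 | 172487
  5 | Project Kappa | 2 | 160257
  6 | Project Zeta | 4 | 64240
SELECT c.name, p.name AS department, c.hire_year, c.salary FROM employees c JOIN departments p ON c.department_id = p.id WHERE c.hire_year > 2023

Execution result:
(no rows)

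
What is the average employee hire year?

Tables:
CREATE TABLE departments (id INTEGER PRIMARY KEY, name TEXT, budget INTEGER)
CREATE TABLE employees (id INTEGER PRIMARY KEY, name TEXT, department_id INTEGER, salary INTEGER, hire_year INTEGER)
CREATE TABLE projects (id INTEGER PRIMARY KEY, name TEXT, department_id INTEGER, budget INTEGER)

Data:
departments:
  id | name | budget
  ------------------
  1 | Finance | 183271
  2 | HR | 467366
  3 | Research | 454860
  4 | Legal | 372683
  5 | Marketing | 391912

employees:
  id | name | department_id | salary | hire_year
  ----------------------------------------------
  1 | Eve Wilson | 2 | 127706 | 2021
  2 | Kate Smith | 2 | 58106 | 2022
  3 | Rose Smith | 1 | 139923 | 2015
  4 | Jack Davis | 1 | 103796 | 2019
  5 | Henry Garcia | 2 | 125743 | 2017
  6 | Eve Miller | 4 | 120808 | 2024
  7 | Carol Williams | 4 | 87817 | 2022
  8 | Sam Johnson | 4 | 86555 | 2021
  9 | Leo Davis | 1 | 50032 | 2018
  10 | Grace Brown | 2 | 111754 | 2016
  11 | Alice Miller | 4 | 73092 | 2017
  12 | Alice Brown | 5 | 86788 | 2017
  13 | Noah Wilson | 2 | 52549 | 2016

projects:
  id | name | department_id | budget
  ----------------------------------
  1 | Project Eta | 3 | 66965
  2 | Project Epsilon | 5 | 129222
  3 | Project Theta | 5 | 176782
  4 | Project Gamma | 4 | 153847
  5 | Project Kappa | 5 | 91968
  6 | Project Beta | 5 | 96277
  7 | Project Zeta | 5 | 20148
SELECT AVG(hire_year) FROM employees

Execution result:
2018.85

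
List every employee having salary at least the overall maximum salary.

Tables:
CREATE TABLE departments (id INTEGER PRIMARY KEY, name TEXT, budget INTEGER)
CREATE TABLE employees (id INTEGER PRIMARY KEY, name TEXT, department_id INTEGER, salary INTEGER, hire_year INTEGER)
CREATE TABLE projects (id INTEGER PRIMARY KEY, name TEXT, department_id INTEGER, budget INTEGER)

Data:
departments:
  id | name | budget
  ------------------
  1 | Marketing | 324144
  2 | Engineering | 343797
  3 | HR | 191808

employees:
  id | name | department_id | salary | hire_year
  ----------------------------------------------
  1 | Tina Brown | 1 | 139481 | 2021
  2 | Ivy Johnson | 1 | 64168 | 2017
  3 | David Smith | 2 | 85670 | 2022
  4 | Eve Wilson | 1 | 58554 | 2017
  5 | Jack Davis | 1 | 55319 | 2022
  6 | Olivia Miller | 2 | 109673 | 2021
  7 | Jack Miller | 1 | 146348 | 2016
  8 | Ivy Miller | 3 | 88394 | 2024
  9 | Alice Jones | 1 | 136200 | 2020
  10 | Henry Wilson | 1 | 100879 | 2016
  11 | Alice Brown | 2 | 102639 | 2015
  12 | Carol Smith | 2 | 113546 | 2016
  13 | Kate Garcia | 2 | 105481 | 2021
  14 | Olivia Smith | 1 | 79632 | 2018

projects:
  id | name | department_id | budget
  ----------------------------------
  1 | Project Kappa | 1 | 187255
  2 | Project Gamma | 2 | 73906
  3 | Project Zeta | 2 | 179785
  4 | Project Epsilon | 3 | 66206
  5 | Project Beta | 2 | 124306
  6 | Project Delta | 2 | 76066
SELECT name, salary FROM employees WHERE salary >= (SELECT MAX(salary) FROM employees)

Execution result:
name | salary
Jack Miller | 146348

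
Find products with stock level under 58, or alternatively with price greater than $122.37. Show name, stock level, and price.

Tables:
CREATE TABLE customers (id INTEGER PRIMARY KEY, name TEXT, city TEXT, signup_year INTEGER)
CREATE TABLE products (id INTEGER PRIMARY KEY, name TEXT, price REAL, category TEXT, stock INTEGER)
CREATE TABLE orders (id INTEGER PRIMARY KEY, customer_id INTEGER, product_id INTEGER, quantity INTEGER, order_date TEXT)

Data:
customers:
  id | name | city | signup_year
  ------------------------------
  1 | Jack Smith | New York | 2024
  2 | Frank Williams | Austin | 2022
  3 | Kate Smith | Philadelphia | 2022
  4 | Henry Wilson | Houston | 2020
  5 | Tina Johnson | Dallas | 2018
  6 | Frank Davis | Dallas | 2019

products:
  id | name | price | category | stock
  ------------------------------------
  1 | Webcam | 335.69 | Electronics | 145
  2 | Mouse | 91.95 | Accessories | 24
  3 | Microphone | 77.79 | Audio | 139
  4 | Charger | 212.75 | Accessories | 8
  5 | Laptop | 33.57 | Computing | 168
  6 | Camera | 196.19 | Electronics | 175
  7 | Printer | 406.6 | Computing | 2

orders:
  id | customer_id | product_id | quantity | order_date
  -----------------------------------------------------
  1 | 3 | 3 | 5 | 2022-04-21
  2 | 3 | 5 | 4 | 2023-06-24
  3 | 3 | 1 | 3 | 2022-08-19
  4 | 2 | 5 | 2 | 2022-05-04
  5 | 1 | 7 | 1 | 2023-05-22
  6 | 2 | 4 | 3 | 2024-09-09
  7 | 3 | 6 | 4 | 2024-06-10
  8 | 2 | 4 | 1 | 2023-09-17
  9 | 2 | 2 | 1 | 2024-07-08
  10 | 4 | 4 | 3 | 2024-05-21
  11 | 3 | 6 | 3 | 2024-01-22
SELECT name, stock, price FROM products WHERE stock < 58 OR price > 122.37

Execution result:
name | stock | price
Webcam | 145 | 335.69
Mouse | 24 | 91.95
Charger | 8 | 212.75
Camera | 175 | 196.19
Printer | 2 | 406.60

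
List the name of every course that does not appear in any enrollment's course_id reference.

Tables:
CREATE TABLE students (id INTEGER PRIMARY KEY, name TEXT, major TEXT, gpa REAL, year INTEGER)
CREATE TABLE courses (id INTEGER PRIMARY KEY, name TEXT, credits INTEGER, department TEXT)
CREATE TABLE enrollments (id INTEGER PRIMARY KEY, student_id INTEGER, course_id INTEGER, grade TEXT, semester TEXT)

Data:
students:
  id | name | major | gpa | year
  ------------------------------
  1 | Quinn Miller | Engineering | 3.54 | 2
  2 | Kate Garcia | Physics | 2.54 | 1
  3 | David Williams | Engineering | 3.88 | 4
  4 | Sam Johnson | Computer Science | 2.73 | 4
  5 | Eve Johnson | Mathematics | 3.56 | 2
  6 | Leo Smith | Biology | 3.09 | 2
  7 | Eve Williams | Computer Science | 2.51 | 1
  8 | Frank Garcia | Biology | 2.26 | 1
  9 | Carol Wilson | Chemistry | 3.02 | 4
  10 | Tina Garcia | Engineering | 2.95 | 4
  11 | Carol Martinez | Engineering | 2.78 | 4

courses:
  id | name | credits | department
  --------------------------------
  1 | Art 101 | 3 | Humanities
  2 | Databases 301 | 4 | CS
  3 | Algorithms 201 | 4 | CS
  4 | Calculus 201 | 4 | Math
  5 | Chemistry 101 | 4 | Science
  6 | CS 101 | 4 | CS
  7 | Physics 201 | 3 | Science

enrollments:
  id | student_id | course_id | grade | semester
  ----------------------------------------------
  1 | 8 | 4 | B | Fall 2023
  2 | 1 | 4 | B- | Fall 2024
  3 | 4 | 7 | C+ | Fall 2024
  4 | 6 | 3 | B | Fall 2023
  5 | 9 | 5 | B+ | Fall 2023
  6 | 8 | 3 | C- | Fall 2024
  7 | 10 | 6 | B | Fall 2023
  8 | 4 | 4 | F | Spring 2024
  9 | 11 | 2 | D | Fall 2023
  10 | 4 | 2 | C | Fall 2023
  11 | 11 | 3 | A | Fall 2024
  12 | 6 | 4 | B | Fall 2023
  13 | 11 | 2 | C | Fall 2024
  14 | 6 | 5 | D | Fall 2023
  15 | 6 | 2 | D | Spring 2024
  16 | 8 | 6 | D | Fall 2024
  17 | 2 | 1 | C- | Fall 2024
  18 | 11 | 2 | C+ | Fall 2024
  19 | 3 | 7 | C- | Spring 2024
SELECT p.name FROM courses p LEFT JOIN enrollments c ON c.course_id = p.id WHERE c.id IS NULL

Execution result:
(no rows)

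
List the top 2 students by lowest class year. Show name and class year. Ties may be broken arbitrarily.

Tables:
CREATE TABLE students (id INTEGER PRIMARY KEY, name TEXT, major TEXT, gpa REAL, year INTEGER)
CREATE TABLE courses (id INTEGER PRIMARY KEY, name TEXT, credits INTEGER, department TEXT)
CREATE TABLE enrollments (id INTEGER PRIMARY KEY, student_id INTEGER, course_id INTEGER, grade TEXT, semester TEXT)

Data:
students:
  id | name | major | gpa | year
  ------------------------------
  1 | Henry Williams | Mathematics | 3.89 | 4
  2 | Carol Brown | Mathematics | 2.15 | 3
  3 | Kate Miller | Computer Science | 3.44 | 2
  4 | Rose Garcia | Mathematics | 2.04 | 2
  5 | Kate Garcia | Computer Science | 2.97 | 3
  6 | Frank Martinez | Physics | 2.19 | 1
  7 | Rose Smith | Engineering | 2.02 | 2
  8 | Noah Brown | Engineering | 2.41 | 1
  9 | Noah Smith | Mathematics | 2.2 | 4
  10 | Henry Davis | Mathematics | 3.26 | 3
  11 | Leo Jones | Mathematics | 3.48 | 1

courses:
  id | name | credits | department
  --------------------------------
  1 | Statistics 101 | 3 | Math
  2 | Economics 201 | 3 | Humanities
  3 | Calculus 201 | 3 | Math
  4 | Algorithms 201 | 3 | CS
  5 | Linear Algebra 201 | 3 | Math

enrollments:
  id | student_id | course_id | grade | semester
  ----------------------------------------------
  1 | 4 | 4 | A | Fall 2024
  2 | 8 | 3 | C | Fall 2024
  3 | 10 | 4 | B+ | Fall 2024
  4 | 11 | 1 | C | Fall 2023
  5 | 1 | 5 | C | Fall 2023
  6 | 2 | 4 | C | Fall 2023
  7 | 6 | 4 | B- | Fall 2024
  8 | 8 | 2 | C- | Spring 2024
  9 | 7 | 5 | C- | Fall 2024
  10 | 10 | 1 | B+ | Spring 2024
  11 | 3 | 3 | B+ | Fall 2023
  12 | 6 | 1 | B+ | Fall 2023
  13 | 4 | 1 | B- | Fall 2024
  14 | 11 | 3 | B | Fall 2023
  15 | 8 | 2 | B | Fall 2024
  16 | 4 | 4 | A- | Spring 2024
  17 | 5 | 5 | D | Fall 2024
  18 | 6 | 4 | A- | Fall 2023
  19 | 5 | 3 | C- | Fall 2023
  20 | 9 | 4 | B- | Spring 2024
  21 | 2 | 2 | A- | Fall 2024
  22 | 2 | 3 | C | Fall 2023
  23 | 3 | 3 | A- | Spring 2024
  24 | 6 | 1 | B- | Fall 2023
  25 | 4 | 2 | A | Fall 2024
SELECT name, year FROM students ORDER BY year ASC LIMIT 2

Execution result:
name | year
Frank Martinez | 1
Noah Brown | 1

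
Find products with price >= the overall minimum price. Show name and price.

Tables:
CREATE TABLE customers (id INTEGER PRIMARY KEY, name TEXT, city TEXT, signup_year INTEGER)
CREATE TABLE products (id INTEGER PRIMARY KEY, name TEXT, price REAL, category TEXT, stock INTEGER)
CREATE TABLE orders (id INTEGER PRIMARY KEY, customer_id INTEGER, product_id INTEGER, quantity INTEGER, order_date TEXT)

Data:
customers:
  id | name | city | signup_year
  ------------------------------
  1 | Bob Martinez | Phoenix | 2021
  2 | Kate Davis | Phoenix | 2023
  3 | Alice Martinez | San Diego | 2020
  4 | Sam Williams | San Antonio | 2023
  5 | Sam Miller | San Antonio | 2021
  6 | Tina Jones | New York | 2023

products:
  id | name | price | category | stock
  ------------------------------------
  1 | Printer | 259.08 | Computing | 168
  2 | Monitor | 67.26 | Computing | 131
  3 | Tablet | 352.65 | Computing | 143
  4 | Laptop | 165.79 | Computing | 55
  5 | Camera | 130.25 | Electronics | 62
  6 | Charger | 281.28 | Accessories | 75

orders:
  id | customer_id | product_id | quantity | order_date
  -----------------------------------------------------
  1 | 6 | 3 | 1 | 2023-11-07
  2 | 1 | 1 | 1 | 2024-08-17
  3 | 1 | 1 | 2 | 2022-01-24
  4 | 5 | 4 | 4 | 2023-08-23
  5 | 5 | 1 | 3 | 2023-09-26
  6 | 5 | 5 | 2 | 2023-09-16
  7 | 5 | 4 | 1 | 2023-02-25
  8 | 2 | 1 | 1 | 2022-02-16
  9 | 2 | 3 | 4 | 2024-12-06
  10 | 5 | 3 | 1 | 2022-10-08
SELECT name, price FROM products WHERE price >= (SELECT MIN(price) FROM products)

Execution result:
name | price
Printer | 259.08
Monitor | 67.26
Tablet | 352.65
Laptop | 165.79
Camera | 130.25
Charger | 281.28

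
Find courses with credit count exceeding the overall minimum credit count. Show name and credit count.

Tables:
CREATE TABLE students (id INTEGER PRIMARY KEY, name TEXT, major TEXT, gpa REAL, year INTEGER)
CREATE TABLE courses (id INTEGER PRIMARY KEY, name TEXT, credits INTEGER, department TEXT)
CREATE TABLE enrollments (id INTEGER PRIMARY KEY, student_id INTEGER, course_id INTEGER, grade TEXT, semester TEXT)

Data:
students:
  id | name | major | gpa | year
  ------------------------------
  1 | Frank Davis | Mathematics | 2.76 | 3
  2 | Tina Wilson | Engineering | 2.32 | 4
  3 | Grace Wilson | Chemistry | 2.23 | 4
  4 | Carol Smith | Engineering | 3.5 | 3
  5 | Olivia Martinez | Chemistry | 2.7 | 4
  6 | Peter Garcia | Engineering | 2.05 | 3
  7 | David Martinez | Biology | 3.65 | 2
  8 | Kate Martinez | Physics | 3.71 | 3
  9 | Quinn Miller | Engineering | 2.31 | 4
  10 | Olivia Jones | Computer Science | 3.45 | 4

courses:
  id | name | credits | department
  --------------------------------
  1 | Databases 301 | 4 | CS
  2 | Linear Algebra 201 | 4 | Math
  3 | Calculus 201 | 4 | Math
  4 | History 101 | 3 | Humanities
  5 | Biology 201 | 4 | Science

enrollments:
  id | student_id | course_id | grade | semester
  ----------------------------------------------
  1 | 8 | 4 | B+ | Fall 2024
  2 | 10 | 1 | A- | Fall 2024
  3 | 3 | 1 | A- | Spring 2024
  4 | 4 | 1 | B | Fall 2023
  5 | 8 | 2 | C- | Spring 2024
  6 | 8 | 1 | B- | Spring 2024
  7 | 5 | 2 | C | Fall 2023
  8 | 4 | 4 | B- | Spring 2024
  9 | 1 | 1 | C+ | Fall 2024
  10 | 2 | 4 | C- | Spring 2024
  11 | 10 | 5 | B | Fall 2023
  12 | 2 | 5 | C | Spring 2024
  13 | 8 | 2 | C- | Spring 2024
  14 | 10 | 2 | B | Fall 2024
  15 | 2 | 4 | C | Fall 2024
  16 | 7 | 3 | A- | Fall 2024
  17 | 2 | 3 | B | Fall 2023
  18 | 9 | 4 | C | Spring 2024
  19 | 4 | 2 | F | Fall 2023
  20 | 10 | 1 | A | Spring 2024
SELECT name, credits FROM courses WHERE credits > (SELECT MIN(credits) FROM courses)

Execution result:
name | credits
Databases 301 | 4
Linear Algebra 201 | 4
Calculus 201 | 4
Biology 201 | 4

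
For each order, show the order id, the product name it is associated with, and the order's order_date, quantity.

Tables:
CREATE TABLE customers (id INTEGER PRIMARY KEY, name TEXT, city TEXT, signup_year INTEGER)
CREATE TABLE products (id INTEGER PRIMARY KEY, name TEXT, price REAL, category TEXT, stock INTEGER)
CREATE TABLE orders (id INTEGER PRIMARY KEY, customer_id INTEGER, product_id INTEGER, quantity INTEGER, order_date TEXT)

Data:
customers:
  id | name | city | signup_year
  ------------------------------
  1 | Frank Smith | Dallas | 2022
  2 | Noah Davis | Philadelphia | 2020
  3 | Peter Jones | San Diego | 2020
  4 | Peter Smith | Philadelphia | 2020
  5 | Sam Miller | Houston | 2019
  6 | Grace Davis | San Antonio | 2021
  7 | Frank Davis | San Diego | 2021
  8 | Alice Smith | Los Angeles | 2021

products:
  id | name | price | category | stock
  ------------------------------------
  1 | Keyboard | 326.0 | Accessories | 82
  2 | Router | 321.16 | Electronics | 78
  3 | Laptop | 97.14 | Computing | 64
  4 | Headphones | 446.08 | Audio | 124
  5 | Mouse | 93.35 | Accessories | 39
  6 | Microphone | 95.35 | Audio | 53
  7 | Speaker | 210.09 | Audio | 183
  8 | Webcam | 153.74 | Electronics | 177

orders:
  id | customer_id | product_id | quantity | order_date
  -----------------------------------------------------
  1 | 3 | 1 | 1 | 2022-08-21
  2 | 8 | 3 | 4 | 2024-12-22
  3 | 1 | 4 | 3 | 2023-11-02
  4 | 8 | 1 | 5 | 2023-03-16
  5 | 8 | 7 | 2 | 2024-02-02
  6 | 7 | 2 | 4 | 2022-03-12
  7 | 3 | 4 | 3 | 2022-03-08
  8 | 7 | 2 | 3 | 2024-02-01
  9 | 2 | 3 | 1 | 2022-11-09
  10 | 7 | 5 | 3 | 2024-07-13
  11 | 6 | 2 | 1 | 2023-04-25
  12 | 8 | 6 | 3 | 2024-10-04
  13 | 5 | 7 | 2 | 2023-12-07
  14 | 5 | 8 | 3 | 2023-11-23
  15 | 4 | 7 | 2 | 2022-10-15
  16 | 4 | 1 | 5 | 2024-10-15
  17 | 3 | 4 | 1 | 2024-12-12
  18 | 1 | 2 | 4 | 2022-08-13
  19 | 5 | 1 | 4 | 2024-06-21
SELECT c.id, p.name AS product, c.order_date, c.quantity FROM orders c JOIN products p ON c.product_id = p.id

Execution result:
id | product | order_date | quantity
1 | Keyboard | 2022-08-21 | 1
2 | Laptop | 2024-12-22 | 4
3 | Headphones | 2023-11-02 | 3
4 | Keyboard | 2023-03-16 | 5
5 | Speaker | 2024-02-02 | 2
6 | Router | 2022-03-12 | 4
7 | Headphones | 2022-03-08 | 3
8 | Router | 2024-02-01 | 3
9 | Laptop | 2022-11-09 | 1
10 | Mouse | 2024-07-13 | 3
11 | Router | 2023-04-25 | 1
12 | Microphone | 2024-10-04 | 3
13 | Speaker | 2023-12-07 | 2
14 | Webcam | 2023-11-23 | 3
15 | Speaker | 2022-10-15 | 2
16 | Keyboard | 2024-10-15 | 5
17 | Headphones | 2024-12-12 | 1
18 | Router | 2022-08-13 | 4
19 | Keyboard | 2024-06-21 | 4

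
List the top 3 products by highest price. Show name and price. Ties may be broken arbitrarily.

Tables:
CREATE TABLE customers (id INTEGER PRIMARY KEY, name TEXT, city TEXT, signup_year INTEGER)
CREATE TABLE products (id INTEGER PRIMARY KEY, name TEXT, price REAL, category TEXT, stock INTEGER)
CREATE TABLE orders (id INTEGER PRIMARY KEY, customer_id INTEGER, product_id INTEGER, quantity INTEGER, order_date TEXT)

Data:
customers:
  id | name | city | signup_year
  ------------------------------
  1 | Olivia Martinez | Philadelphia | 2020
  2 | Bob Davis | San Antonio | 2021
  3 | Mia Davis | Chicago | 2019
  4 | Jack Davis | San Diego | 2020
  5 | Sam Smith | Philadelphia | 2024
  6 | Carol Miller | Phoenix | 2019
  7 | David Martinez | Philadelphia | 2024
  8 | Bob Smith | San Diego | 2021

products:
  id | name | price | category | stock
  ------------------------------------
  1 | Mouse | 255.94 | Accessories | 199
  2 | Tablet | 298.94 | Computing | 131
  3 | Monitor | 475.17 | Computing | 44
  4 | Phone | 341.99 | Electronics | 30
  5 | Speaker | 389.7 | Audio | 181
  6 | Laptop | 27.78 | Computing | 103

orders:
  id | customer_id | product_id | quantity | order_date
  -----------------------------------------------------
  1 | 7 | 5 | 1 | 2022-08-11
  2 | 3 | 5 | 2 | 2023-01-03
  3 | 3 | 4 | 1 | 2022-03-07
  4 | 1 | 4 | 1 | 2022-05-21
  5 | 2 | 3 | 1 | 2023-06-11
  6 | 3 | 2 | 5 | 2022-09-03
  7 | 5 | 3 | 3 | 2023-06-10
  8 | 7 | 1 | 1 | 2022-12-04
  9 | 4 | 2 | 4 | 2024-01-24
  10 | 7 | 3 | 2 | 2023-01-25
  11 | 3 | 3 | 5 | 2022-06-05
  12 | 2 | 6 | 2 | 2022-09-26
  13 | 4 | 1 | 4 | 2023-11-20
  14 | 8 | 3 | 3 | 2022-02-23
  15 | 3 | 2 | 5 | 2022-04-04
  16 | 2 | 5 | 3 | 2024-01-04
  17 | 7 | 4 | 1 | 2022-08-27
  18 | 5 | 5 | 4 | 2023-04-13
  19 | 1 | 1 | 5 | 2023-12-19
SELECT name, price FROM products ORDER BY price DESC LIMIT 3

Execution result:
name | price
Monitor | 475.17
Speaker | 389.70
Phone | 341.99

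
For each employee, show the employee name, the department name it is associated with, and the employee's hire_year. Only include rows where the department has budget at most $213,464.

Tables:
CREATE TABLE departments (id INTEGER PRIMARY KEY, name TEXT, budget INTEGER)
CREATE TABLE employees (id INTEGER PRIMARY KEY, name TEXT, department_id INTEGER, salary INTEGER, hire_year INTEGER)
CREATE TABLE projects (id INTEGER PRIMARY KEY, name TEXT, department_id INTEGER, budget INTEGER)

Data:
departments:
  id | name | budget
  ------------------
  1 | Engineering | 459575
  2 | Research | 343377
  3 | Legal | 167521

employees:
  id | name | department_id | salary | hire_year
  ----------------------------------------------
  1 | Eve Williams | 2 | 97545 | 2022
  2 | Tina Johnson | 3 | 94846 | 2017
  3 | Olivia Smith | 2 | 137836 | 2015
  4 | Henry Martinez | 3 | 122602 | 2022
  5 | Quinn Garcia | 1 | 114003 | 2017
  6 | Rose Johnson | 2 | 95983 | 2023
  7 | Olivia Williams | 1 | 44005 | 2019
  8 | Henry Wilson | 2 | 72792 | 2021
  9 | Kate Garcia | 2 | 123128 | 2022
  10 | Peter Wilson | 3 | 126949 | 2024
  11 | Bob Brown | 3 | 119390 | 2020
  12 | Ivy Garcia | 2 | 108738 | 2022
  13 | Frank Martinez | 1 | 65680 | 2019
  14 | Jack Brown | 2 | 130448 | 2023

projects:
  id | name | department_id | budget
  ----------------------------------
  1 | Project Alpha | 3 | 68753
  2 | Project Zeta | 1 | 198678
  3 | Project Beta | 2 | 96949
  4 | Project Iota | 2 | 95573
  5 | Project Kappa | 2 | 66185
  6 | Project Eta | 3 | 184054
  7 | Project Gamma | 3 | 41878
SELECT c.name, p.name AS department, c.hire_year FROM employees c JOIN departments p ON c.department_id = p.id WHERE p.budget <= 213464

Execution result:
name | department | hire_year
Tina Johnson | Legal | 2017
Henry Martinez | Legal | 2022
Peter Wilson | Legal | 2024
Bob Brown | Legal | 2020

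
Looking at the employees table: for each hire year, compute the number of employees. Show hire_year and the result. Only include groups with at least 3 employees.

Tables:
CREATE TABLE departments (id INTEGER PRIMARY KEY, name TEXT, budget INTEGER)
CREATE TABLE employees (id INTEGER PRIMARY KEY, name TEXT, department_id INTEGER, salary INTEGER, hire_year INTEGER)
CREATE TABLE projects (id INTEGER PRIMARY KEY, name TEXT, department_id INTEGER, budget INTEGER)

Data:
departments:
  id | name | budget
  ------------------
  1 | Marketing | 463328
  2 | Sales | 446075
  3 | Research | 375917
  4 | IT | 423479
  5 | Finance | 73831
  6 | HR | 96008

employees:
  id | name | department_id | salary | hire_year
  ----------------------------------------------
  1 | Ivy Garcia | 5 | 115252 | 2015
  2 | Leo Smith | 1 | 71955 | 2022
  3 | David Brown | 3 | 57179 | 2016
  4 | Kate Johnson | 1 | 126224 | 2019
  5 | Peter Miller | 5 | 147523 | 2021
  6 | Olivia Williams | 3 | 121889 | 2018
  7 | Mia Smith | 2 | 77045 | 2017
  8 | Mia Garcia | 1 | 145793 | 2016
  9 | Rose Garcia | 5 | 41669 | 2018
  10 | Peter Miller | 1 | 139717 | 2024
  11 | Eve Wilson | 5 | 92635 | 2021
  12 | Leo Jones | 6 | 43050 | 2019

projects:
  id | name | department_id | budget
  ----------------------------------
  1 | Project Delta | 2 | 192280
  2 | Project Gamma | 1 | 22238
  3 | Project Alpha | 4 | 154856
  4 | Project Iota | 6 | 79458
SELECT hire_year, COUNT(*) AS n FROM employees GROUP BY hire_year HAVING COUNT(*) >= 3

Execution result:
(no rows)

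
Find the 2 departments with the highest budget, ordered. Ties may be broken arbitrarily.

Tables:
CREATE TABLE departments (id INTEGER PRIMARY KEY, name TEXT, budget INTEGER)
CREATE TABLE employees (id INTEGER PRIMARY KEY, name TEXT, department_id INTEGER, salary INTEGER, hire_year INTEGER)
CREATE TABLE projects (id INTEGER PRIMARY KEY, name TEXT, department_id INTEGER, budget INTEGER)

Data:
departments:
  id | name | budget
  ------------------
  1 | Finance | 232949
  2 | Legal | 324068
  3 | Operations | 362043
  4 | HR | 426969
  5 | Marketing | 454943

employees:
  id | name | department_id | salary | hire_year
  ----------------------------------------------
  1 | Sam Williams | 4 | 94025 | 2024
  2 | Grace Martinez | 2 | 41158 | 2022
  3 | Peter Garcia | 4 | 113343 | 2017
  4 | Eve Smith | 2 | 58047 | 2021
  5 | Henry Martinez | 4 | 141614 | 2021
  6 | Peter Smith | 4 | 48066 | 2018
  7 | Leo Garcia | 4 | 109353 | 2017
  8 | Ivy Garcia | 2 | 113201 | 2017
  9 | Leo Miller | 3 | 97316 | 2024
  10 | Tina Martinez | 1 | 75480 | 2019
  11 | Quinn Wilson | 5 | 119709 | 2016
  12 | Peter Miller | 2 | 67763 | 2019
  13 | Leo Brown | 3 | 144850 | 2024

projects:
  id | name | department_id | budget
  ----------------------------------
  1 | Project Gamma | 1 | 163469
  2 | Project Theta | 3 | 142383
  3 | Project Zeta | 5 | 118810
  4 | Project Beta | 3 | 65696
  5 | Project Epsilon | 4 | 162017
SELECT name, budget FROM departments ORDER BY budget DESC LIMIT 2

Execution result:
name | budget
Marketing | 454943
HR | 426969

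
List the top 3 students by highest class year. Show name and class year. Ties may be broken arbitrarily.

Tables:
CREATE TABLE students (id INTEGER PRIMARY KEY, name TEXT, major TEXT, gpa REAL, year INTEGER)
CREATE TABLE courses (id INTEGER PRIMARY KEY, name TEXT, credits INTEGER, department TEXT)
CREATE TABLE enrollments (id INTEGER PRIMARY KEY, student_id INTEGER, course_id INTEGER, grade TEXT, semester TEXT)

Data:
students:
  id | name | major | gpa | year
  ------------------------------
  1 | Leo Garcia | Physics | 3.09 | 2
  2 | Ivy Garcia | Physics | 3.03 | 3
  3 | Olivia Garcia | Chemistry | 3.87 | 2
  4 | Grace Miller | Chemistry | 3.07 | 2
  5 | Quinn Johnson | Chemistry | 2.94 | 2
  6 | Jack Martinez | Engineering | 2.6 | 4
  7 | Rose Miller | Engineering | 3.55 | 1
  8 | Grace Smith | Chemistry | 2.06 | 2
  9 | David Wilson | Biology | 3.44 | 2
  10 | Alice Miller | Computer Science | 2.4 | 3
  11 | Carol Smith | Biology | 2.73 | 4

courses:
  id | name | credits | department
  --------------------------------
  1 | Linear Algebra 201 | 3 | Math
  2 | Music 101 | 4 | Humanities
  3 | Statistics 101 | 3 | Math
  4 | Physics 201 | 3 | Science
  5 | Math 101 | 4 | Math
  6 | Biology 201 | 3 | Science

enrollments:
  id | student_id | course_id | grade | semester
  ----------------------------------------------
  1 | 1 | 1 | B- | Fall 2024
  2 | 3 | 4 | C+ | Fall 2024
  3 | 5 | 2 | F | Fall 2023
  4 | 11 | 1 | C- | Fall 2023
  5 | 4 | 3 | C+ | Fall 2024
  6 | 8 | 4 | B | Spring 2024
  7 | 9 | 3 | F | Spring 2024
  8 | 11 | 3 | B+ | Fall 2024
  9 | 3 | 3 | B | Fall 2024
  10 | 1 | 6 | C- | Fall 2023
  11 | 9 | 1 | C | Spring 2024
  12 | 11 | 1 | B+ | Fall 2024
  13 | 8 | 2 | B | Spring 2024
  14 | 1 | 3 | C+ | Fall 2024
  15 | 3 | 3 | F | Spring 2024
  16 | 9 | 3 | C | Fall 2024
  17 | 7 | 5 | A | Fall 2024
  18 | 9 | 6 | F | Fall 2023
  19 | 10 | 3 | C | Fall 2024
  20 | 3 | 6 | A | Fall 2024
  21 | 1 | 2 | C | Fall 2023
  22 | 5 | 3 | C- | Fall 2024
SELECT name, year FROM students ORDER BY year DESC LIMIT 3

Execution result:
name | year
Jack Martinez | 4
Carol Smith | 4
Ivy Garcia | 3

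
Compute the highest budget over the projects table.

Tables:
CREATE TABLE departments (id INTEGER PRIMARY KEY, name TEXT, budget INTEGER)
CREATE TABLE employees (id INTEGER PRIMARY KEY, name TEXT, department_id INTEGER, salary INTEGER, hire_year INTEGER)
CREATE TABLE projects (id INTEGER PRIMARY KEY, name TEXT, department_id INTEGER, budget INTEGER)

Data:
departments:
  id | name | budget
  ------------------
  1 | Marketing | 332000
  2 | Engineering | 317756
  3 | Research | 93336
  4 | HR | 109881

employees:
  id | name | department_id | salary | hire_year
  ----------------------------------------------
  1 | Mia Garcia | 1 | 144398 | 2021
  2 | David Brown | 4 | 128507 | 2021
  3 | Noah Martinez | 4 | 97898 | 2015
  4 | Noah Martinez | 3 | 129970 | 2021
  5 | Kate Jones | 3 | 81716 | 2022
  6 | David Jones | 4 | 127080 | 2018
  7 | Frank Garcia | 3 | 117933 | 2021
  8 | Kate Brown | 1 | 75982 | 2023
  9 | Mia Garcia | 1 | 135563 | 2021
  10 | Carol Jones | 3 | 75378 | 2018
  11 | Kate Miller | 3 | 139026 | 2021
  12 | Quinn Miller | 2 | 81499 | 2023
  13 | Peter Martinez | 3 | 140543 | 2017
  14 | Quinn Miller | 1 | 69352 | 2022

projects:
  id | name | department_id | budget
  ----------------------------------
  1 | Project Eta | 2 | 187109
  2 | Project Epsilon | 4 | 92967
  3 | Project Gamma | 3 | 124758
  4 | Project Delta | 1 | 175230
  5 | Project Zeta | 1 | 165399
SELECT MAX(budget) FROM projects

Execution result:
187109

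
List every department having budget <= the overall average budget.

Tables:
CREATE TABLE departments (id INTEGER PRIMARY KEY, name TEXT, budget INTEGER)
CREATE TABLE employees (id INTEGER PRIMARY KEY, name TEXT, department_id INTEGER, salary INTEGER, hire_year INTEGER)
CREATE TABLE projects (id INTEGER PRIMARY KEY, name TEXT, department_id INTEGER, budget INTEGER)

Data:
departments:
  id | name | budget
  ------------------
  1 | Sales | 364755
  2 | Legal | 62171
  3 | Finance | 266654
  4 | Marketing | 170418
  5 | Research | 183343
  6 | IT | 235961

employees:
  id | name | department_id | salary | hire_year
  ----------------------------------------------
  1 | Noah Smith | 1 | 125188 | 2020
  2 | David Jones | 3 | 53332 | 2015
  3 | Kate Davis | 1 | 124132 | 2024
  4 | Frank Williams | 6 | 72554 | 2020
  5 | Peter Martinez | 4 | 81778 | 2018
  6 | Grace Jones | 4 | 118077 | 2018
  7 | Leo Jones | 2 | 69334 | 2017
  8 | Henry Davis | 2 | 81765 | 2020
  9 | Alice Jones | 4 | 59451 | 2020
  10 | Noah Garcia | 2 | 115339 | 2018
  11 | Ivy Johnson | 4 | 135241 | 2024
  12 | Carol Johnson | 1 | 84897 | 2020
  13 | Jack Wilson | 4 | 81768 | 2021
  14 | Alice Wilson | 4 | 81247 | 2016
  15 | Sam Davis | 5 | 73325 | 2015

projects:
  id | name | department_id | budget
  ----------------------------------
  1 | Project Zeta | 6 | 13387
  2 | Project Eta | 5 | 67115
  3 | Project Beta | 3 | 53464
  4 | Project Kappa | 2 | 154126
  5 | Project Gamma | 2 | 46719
SELECT name, budget FROM departments WHERE budget <= (SELECT AVG(budget) FROM departments)

Execution result:
name | budget
Legal | 62171
Marketing | 170418
Research | 183343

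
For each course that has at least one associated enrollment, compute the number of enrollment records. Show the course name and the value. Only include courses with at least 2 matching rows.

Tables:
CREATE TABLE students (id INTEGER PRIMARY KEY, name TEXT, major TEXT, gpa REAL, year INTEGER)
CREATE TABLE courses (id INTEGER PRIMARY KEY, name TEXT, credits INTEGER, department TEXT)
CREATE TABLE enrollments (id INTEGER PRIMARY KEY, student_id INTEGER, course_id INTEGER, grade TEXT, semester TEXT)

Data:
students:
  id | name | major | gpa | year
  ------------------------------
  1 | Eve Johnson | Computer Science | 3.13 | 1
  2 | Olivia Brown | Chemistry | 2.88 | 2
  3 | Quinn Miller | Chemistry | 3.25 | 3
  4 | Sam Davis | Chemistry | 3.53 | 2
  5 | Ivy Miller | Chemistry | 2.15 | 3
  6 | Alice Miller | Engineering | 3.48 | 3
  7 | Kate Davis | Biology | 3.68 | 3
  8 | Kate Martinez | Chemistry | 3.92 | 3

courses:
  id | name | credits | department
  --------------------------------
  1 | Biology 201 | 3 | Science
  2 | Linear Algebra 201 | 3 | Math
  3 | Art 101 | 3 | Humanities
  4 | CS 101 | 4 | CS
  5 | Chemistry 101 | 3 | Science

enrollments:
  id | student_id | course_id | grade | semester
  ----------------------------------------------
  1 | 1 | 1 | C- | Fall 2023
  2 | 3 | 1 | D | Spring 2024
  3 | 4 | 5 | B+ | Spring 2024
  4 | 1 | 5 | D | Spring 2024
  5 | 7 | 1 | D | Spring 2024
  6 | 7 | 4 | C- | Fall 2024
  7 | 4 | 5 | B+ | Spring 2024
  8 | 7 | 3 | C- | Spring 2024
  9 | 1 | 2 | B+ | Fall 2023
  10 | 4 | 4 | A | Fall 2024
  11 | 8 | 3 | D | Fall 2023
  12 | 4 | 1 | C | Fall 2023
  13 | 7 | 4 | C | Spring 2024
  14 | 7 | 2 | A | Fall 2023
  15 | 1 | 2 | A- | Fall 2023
SELECT p.name, COUNT(*) AS n FROM enrollments c JOIN courses p ON c.course_id = p.id GROUP BY p.id, p.name HAVING COUNT(*) >= 2

Execution result:
name | n
Biology 201 | 4
Linear Algebra 201 | 3
Art 101 | 2
CS 101 | 3
Chemistry 101 | 3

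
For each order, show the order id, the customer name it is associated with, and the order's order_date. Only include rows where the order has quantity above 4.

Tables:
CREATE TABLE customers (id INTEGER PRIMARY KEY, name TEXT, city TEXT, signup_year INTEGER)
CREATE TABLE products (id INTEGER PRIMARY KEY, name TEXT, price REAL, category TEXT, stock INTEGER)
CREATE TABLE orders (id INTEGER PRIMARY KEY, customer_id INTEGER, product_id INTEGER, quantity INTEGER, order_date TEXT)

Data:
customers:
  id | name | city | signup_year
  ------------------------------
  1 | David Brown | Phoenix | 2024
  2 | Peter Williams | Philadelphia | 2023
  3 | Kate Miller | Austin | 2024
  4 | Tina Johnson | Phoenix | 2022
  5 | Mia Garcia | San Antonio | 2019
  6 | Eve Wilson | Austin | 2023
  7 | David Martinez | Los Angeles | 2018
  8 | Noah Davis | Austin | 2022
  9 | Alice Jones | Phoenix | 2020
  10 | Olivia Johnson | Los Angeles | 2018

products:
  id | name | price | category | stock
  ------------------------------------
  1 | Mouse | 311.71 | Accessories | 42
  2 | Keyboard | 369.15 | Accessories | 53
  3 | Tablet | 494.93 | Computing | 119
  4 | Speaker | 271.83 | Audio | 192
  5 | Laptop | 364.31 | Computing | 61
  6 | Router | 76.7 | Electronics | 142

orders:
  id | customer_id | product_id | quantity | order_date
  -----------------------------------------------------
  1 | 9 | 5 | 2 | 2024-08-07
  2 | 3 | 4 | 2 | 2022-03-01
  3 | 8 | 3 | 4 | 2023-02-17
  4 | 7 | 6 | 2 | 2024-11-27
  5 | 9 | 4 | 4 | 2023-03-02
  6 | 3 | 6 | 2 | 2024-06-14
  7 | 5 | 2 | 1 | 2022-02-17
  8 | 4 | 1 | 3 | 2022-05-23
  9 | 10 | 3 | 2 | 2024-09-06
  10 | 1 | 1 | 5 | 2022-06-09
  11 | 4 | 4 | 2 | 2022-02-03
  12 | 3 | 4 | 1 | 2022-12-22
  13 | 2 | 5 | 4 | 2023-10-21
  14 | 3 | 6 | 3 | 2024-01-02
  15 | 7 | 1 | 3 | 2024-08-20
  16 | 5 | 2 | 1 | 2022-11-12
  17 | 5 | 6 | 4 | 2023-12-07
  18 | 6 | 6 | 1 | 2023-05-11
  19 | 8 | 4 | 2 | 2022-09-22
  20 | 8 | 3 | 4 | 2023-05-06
SELECT c.id, p.name AS customer, c.order_date FROM orders c JOIN customers p ON c.customer_id = p.id WHERE c.quantity > 4

Execution result:
id | customer | order_date
10 | David Brown | 2022-06-09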